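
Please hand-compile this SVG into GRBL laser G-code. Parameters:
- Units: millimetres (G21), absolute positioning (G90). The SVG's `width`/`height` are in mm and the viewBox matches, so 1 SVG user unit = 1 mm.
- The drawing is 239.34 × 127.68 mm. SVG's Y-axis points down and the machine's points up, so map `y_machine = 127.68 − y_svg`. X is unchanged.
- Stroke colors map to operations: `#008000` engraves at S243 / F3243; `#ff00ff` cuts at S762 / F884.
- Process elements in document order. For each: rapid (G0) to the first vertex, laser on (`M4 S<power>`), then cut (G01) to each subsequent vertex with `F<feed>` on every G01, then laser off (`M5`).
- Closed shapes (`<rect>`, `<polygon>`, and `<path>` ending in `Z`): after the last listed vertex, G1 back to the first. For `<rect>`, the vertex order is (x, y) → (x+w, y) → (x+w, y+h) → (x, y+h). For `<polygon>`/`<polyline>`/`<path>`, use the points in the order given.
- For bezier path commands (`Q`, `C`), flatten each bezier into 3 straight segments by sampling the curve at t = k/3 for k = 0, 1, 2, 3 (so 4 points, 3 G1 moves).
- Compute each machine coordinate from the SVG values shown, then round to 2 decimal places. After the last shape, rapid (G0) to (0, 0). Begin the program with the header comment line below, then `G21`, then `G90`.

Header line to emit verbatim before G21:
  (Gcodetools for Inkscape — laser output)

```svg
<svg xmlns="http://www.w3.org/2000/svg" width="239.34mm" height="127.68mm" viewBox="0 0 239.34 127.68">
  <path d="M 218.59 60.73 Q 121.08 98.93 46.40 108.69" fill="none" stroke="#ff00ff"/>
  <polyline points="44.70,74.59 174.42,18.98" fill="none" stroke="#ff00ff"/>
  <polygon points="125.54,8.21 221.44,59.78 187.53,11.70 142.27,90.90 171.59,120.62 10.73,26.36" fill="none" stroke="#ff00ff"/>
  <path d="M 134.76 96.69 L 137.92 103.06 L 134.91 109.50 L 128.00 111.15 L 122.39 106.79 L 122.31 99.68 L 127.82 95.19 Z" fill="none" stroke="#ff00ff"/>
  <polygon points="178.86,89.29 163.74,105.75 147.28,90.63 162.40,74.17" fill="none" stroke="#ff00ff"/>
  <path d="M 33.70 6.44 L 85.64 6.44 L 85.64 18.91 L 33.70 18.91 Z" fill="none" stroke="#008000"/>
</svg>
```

viewBox `0 0 239.34 127.68` with mm width/height → 1 unit = 1 mm. Flip: y_m = 127.68 − y_svg.

**Shape 1** — `<path>` quadratic bezier, stroke `#ff00ff` → cut (S762, F884). Control points (SVG): P0=(218.59,60.73), P1=(121.08,98.93), P2=(46.40,108.69); sampled at t=k/3. Machine vertices: (218.59,66.95) → (156.12,44.64) → (98.72,28.66) → (46.40,18.99). Open path.

**Shape 2** — `<polyline>` line segment, stroke `#ff00ff` → cut (S762, F884). Machine vertices: (44.70,53.09) → (174.42,108.70). Open path.

**Shape 3** — `<polygon>` closed polygon, stroke `#ff00ff` → cut (S762, F884). Machine vertices: (125.54,119.47) → (221.44,67.90) → (187.53,115.98) → (142.27,36.78) → (171.59,7.06) → (10.73,101.32) → (125.54,119.47). Closed: final G1 returns to the first vertex.

**Shape 4** — `<path>` regular polygon, stroke `#ff00ff` → cut (S762, F884). Machine vertices: (134.76,30.99) → (137.92,24.62) → (134.91,18.18) → (128.00,16.53) → (122.39,20.89) → (122.31,28.00) → (127.82,32.49) → (134.76,30.99). Closed: final G1 returns to the first vertex.

**Shape 5** — `<polygon>` regular polygon, stroke `#ff00ff` → cut (S762, F884). Machine vertices: (178.86,38.39) → (163.74,21.93) → (147.28,37.05) → (162.40,53.51) → (178.86,38.39). Closed: final G1 returns to the first vertex.

**Shape 6** — `<path>` rectangle, stroke `#008000` → engrave (S243, F3243). Machine vertices: (33.70,121.24) → (85.64,121.24) → (85.64,108.77) → (33.70,108.77) → (33.70,121.24). Closed: final G1 returns to the first vertex.

(Gcodetools for Inkscape — laser output)
G21
G90
G0 X218.59 Y66.95
M4 S762
G01 X156.12 Y44.64 F884
G01 X98.72 Y28.66 F884
G01 X46.40 Y18.99 F884
M5
G0 X44.70 Y53.09
M4 S762
G01 X174.42 Y108.70 F884
M5
G0 X125.54 Y119.47
M4 S762
G01 X221.44 Y67.90 F884
G01 X187.53 Y115.98 F884
G01 X142.27 Y36.78 F884
G01 X171.59 Y7.06 F884
G01 X10.73 Y101.32 F884
G01 X125.54 Y119.47 F884
M5
G0 X134.76 Y30.99
M4 S762
G01 X137.92 Y24.62 F884
G01 X134.91 Y18.18 F884
G01 X128.00 Y16.53 F884
G01 X122.39 Y20.89 F884
G01 X122.31 Y28.00 F884
G01 X127.82 Y32.49 F884
G01 X134.76 Y30.99 F884
M5
G0 X178.86 Y38.39
M4 S762
G01 X163.74 Y21.93 F884
G01 X147.28 Y37.05 F884
G01 X162.40 Y53.51 F884
G01 X178.86 Y38.39 F884
M5
G0 X33.70 Y121.24
M4 S243
G01 X85.64 Y121.24 F3243
G01 X85.64 Y108.77 F3243
G01 X33.70 Y108.77 F3243
G01 X33.70 Y121.24 F3243
M5
G0 X0.00 Y0.00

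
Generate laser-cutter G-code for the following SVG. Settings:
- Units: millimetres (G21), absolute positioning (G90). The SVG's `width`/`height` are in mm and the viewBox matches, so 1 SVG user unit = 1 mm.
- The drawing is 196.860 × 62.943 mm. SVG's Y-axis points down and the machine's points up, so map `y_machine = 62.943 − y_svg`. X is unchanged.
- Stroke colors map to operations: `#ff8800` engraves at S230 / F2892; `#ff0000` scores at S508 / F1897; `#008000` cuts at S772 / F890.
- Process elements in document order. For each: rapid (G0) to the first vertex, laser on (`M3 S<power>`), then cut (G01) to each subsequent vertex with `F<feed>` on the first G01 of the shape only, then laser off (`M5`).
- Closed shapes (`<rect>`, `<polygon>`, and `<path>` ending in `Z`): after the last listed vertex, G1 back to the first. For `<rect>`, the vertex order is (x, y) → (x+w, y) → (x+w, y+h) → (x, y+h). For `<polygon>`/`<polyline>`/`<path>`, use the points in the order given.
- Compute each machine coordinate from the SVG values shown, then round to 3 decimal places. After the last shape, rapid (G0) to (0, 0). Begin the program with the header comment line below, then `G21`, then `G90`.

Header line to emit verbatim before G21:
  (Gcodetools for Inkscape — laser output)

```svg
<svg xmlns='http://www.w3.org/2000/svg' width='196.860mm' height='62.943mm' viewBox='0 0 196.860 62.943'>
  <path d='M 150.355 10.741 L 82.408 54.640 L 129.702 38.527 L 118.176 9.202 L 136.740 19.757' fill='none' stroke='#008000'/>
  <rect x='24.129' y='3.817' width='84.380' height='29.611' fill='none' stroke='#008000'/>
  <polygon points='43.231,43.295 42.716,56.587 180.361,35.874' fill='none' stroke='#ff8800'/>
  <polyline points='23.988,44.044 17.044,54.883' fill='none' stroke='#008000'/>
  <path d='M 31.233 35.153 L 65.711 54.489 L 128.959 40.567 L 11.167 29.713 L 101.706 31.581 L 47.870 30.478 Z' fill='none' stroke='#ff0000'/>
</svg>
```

(Gcodetools for Inkscape — laser output)
G21
G90
G0 X150.355 Y52.202
M3 S772
G01 X82.408 Y8.303 F890
G01 X129.702 Y24.416
G01 X118.176 Y53.741
G01 X136.740 Y43.186
M5
G0 X24.129 Y59.126
M3 S772
G01 X108.509 Y59.126 F890
G01 X108.509 Y29.515
G01 X24.129 Y29.515
G01 X24.129 Y59.126
M5
G0 X43.231 Y19.648
M3 S230
G01 X42.716 Y6.356 F2892
G01 X180.361 Y27.069
G01 X43.231 Y19.648
M5
G0 X23.988 Y18.899
M3 S772
G01 X17.044 Y8.060 F890
M5
G0 X31.233 Y27.790
M3 S508
G01 X65.711 Y8.454 F1897
G01 X128.959 Y22.376
G01 X11.167 Y33.230
G01 X101.706 Y31.362
G01 X47.870 Y32.465
G01 X31.233 Y27.790
M5
G0 X0.000 Y0.000

Since the viewBox matches the mm dimensions, user units are millimetres directly. The only transform is the Y-flip y_m = 62.943 − y_svg.

Shape 1 is a open polyline drawn with `<path>`. Its stroke #008000 means cut at S772, F890. After flipping Y the toolpath is (150.355,52.202) → (82.408,8.303) → (129.702,24.416) → (118.176,53.741) → (136.740,43.186).

Shape 2 is a rectangle drawn with `<rect>`. Its stroke #008000 means cut at S772, F890. After flipping Y the toolpath is (24.129,59.126) → (108.509,59.126) → (108.509,29.515) → (24.129,29.515) → (24.129,59.126), returning to the start.

Shape 3 is a closed polygon drawn with `<polygon>`. Its stroke #ff8800 means engrave at S230, F2892. After flipping Y the toolpath is (43.231,19.648) → (42.716,6.356) → (180.361,27.069) → (43.231,19.648), returning to the start.

Shape 4 is a line segment drawn with `<polyline>`. Its stroke #008000 means cut at S772, F890. After flipping Y the toolpath is (23.988,18.899) → (17.044,8.060).

Shape 5 is a closed polygon drawn with `<path>`. Its stroke #ff0000 means score at S508, F1897. After flipping Y the toolpath is (31.233,27.790) → (65.711,8.454) → (128.959,22.376) → (11.167,33.230) → (101.706,31.362) → (47.870,32.465) → (31.233,27.790), returning to the start.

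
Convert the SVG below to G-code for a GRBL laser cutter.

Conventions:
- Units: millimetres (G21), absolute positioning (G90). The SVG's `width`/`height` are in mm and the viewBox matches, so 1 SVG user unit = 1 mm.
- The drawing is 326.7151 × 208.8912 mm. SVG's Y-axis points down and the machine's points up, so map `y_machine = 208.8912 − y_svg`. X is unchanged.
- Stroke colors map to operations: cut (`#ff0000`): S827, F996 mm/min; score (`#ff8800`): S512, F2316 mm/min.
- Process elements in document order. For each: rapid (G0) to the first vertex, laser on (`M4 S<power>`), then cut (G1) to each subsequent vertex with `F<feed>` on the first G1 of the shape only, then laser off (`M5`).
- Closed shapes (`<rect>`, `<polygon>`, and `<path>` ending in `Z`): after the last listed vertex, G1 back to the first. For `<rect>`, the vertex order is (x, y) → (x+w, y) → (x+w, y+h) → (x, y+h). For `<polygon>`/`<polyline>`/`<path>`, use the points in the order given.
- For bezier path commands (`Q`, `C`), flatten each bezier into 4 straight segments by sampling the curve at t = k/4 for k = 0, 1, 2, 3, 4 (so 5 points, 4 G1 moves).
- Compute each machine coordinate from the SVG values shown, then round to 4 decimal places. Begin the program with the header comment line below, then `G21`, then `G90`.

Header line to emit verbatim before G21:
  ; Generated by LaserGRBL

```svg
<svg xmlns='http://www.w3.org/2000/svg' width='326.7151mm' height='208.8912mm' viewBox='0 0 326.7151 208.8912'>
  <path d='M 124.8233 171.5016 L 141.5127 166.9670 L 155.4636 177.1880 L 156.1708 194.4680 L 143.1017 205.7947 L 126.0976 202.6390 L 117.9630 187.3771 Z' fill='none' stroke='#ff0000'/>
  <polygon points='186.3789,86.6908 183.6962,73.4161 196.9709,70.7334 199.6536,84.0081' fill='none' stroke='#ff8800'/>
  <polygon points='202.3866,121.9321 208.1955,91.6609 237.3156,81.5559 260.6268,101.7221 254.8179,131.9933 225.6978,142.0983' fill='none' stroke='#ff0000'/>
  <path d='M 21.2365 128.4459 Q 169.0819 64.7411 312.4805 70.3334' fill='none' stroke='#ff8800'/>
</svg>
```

; Generated by LaserGRBL
G21
G90
G0 X124.8233 Y37.3896
M4 S827
G1 X141.5127 Y41.9242 F996
G1 X155.4636 Y31.7032
G1 X156.1708 Y14.4232
G1 X143.1017 Y3.0965
G1 X126.0976 Y6.2522
G1 X117.9630 Y21.5141
G1 X124.8233 Y37.3896
M5
G0 X186.3789 Y122.2004
M4 S512
G1 X183.6962 Y135.4751 F2316
G1 X196.9709 Y138.1578
G1 X199.6536 Y124.8831
G1 X186.3789 Y122.2004
M5
G0 X202.3866 Y86.9591
M4 S827
G1 X208.1955 Y117.2303 F996
G1 X237.3156 Y127.3353
G1 X260.6268 Y107.1691
G1 X254.8179 Y76.8979
G1 X225.6978 Y66.7929
G1 X202.3866 Y86.9591
M5
G0 X21.2365 Y80.4453
M4 S512
G1 X94.8813 Y107.9666 F2316
G1 X167.9702 Y126.8258
G1 X240.5033 Y137.0229
G1 X312.4805 Y138.5578
M5

1 u = 1 mm; y_m = 208.8912 − y.

[1] `<path>` regular polygon, #ff0000→cut S827 F996: (124.8233,37.3896) → (141.5127,41.9242) → (155.4636,31.7032) → (156.1708,14.4232) → (143.1017,3.0965) → (126.0976,6.2522) → (117.9630,21.5141) → (124.8233,37.3896) (closed)

[2] `<polygon>` regular polygon, #ff8800→score S512 F2316: (186.3789,122.2004) → (183.6962,135.4751) → (196.9709,138.1578) → (199.6536,124.8831) → (186.3789,122.2004) (closed)

[3] `<polygon>` regular polygon, #ff0000→cut S827 F996: (202.3866,86.9591) → (208.1955,117.2303) → (237.3156,127.3353) → (260.6268,107.1691) → (254.8179,76.8979) → (225.6978,66.7929) → (202.3866,86.9591) (closed)

[4] `<path>` quadratic bezier, #ff8800→score S512 F2316: (21.2365,80.4453) → (94.8813,107.9666) → (167.9702,126.8258) → (240.5033,137.0229) → (312.4805,138.5578)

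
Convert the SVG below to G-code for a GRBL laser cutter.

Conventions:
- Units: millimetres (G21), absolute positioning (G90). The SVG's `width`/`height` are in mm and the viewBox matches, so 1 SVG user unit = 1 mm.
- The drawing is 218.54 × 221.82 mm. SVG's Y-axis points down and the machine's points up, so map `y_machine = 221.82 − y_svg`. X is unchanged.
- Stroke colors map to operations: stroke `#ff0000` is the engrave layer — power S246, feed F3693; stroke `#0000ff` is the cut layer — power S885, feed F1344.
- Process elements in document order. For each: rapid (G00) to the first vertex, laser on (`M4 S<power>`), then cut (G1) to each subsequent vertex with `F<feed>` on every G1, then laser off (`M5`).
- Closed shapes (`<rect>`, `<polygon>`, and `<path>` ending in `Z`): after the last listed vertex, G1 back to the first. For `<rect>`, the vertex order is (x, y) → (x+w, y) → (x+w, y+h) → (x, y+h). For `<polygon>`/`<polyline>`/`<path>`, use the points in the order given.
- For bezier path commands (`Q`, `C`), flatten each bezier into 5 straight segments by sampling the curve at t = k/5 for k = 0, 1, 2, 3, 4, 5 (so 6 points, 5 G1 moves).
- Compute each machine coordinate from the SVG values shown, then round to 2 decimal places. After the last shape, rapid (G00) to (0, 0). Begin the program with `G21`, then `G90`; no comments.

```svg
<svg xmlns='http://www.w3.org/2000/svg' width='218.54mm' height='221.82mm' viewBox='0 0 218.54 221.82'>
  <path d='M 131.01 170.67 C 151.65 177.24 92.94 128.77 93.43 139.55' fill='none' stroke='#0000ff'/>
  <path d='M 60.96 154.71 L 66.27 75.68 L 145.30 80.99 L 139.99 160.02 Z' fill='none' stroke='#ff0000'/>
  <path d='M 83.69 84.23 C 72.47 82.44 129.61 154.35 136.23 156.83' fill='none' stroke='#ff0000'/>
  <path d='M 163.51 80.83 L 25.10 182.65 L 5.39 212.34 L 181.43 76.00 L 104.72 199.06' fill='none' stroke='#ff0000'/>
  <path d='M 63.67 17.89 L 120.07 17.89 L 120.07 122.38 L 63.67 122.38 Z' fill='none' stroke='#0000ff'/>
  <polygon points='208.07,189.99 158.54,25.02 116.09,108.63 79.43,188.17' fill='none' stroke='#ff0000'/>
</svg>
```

G21
G90
G00 X131.01 Y51.15
M4 S885
G1 X134.98 Y52.90 F1344
G1 X126.56 Y62.37 F1344
G1 X112.39 Y74.08 F1344
G1 X99.13 Y82.54 F1344
G1 X93.43 Y82.27 F1344
M5
G00 X60.96 Y67.11
M4 S246
G1 X66.27 Y146.14 F3693
G1 X145.30 Y140.83 F3693
G1 X139.99 Y61.80 F3693
G1 X60.96 Y67.11 F3693
M5
G00 X83.69 Y137.59
M4 S246
G1 X84.21 Y130.97 F3693
G1 X95.43 Y113.52 F3693
G1 X111.64 Y92.13 F3693
G1 X127.15 Y73.66 F3693
G1 X136.23 Y64.99 F3693
M5
G00 X163.51 Y140.99
M4 S246
G1 X25.10 Y39.17 F3693
G1 X5.39 Y9.48 F3693
G1 X181.43 Y145.82 F3693
G1 X104.72 Y22.76 F3693
M5
G00 X63.67 Y203.93
M4 S885
G1 X120.07 Y203.93 F1344
G1 X120.07 Y99.44 F1344
G1 X63.67 Y99.44 F1344
G1 X63.67 Y203.93 F1344
M5
G00 X208.07 Y31.83
M4 S246
G1 X158.54 Y196.80 F3693
G1 X116.09 Y113.19 F3693
G1 X79.43 Y33.65 F3693
G1 X208.07 Y31.83 F3693
M5
G00 X0.00 Y0.00

Since the viewBox matches the mm dimensions, user units are millimetres directly. The only transform is the Y-flip y_m = 221.82 − y_svg.

Shape 1 is a cubic bezier drawn with `<path>`. Its stroke #0000ff means cut at S885, F1344. After flipping Y the toolpath is (131.01,51.15) → (134.98,52.90) → (126.56,62.37) → (112.39,74.08) → (99.13,82.54) → (93.43,82.27).

Shape 2 is a regular polygon drawn with `<path>`. Its stroke #ff0000 means engrave at S246, F3693. After flipping Y the toolpath is (60.96,67.11) → (66.27,146.14) → (145.30,140.83) → (139.99,61.80) → (60.96,67.11), returning to the start.

Shape 3 is a cubic bezier drawn with `<path>`. Its stroke #ff0000 means engrave at S246, F3693. After flipping Y the toolpath is (83.69,137.59) → (84.21,130.97) → (95.43,113.52) → (111.64,92.13) → (127.15,73.66) → (136.23,64.99).

Shape 4 is a open polyline drawn with `<path>`. Its stroke #ff0000 means engrave at S246, F3693. After flipping Y the toolpath is (163.51,140.99) → (25.10,39.17) → (5.39,9.48) → (181.43,145.82) → (104.72,22.76).

Shape 5 is a rectangle drawn with `<path>`. Its stroke #0000ff means cut at S885, F1344. After flipping Y the toolpath is (63.67,203.93) → (120.07,203.93) → (120.07,99.44) → (63.67,99.44) → (63.67,203.93), returning to the start.

Shape 6 is a closed polygon drawn with `<polygon>`. Its stroke #ff0000 means engrave at S246, F3693. After flipping Y the toolpath is (208.07,31.83) → (158.54,196.80) → (116.09,113.19) → (79.43,33.65) → (208.07,31.83), returning to the start.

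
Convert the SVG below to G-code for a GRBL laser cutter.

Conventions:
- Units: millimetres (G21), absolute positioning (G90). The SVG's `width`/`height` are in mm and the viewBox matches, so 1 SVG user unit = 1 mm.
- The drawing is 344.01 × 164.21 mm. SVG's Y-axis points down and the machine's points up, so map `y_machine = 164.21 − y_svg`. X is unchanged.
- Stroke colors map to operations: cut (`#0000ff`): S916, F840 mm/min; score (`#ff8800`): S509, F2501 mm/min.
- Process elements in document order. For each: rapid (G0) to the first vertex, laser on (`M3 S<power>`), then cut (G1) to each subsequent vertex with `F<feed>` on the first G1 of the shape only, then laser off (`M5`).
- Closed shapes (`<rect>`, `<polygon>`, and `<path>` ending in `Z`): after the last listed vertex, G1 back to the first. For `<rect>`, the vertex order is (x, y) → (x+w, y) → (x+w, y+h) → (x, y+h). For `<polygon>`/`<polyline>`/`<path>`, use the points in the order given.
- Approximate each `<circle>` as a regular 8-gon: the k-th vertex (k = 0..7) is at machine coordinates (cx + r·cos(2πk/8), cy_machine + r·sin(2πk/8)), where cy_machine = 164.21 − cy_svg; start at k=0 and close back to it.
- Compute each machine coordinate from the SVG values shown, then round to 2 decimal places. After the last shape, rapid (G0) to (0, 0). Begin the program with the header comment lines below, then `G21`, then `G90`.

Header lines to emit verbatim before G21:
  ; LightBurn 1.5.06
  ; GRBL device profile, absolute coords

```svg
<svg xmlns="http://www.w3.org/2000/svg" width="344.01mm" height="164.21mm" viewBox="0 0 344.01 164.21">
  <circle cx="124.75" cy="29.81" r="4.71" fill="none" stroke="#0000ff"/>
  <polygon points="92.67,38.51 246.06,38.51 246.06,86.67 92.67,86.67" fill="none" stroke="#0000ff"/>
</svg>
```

; LightBurn 1.5.06
; GRBL device profile, absolute coords
G21
G90
G0 X129.46 Y134.40
M3 S916
G1 X128.08 Y137.73 F840
G1 X124.75 Y139.11
G1 X121.42 Y137.73
G1 X120.04 Y134.40
G1 X121.42 Y131.07
G1 X124.75 Y129.69
G1 X128.08 Y131.07
G1 X129.46 Y134.40
M5
G0 X92.67 Y125.70
M3 S916
G1 X246.06 Y125.70 F840
G1 X246.06 Y77.54
G1 X92.67 Y77.54
G1 X92.67 Y125.70
M5
G0 X0.00 Y0.00

viewBox `0 0 344.01 164.21` with mm width/height → 1 unit = 1 mm. Flip: y_m = 164.21 − y_svg.

**Shape 1** — `<circle>` circle, stroke `#0000ff` → cut (S916, F840). Machine vertices: (129.46,134.40) → (128.08,137.73) → (124.75,139.11) → (121.42,137.73) → (120.04,134.40) → (121.42,131.07) → (124.75,129.69) → (128.08,131.07) → (129.46,134.40). Closed: final G1 returns to the first vertex.

**Shape 2** — `<polygon>` rectangle, stroke `#0000ff` → cut (S916, F840). Machine vertices: (92.67,125.70) → (246.06,125.70) → (246.06,77.54) → (92.67,77.54) → (92.67,125.70). Closed: final G1 returns to the first vertex.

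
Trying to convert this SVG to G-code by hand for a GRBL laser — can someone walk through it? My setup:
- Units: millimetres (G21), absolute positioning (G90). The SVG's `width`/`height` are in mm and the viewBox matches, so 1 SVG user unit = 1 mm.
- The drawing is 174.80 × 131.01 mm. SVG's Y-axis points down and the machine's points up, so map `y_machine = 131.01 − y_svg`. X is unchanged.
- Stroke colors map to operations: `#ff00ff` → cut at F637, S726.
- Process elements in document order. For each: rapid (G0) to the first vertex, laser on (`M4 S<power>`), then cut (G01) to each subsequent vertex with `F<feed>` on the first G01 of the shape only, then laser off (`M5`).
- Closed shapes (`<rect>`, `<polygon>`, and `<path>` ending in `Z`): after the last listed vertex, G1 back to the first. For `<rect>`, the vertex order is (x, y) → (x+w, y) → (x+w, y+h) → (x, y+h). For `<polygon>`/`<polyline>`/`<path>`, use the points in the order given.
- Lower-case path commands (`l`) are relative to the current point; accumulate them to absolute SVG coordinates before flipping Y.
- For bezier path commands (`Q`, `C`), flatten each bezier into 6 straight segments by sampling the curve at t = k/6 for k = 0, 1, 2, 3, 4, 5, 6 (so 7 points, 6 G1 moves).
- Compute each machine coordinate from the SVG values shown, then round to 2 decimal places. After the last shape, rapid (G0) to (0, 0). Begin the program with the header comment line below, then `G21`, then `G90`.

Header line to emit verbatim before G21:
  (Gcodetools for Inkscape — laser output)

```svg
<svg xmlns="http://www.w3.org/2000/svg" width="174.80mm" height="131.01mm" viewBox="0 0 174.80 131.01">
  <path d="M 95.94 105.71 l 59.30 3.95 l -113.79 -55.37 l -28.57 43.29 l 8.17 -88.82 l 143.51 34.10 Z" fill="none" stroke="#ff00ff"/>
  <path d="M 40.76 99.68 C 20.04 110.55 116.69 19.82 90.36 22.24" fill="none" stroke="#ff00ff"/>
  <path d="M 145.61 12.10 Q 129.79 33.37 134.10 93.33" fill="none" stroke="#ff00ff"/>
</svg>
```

(Gcodetools for Inkscape — laser output)
G21
G90
G0 X95.94 Y25.30
M4 S726
G01 X155.24 Y21.35 F637
G01 X41.45 Y76.72
G01 X12.88 Y33.43
G01 X21.05 Y122.25
G01 X164.56 Y88.15
G01 X95.94 Y25.30
M5
G0 X40.76 Y31.33
M4 S726
G01 X39.07 Y33.46 F637
G01 X50.26 Y47.11
G01 X67.66 Y66.88
G01 X84.60 Y87.35
G01 X94.39 Y103.12
G01 X90.36 Y108.77
M5
G0 X145.61 Y118.91
M4 S726
G01 X140.90 Y110.75 F637
G01 X137.30 Y100.43
G01 X134.82 Y87.97
G01 X133.46 Y73.35
G01 X133.22 Y56.59
G01 X134.10 Y37.68
M5
G0 X0.00 Y0.00

viewBox `0 0 174.80 131.01` with mm width/height → 1 unit = 1 mm. Flip: y_m = 131.01 − y_svg.

**Shape 1** — `<path>` closed polygon, stroke `#ff00ff` → cut (S726, F637). Machine vertices: (95.94,25.30) → (155.24,21.35) → (41.45,76.72) → (12.88,33.43) → (21.05,122.25) → (164.56,88.15) → (95.94,25.30). Closed: final G1 returns to the first vertex.

**Shape 2** — `<path>` cubic bezier, stroke `#ff00ff` → cut (S726, F637). Control points (SVG): P0=(40.76,99.68), P1=(20.04,110.55), P2=(116.69,19.82), P3=(90.36,22.24); sampled at t=k/6. Machine vertices: (40.76,31.33) → (39.07,33.46) → (50.26,47.11) → (67.66,66.88) → (84.60,87.35) → (94.39,103.12) → (90.36,108.77). Open path.

**Shape 3** — `<path>` quadratic bezier, stroke `#ff00ff` → cut (S726, F637). Control points (SVG): P0=(145.61,12.10), P1=(129.79,33.37), P2=(134.10,93.33); sampled at t=k/6. Machine vertices: (145.61,118.91) → (140.90,110.75) → (137.30,100.43) → (134.82,87.97) → (133.46,73.35) → (133.22,56.59) → (134.10,37.68). Open path.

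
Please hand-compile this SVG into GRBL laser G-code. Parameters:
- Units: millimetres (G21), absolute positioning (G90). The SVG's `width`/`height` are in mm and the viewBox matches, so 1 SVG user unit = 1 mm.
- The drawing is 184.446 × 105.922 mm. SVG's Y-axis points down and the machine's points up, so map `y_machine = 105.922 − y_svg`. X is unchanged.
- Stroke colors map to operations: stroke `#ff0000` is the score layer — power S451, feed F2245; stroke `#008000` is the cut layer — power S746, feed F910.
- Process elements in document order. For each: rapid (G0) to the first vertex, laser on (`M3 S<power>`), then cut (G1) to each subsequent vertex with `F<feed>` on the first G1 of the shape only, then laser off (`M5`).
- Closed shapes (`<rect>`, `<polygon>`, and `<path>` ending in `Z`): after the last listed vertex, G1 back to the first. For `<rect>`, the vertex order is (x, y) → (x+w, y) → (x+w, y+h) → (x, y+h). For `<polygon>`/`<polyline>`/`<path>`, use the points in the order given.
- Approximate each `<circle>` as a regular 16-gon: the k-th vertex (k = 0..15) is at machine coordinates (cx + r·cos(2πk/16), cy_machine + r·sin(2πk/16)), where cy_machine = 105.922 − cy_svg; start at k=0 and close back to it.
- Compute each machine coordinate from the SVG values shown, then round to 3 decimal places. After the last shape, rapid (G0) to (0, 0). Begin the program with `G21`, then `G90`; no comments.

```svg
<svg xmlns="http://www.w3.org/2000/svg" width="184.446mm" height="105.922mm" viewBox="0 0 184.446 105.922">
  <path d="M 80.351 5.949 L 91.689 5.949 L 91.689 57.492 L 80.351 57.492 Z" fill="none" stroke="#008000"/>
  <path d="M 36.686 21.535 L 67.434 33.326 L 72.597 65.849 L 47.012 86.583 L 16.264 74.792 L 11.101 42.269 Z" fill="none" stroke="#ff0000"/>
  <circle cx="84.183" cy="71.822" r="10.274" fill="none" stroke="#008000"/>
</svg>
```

G21
G90
G0 X80.351 Y99.973
M3 S746
G1 X91.689 Y99.973 F910
G1 X91.689 Y48.430
G1 X80.351 Y48.430
G1 X80.351 Y99.973
M5
G0 X36.686 Y84.387
M3 S451
G1 X67.434 Y72.596 F2245
G1 X72.597 Y40.073
G1 X47.012 Y19.339
G1 X16.264 Y31.130
G1 X11.101 Y63.653
G1 X36.686 Y84.387
M5
G0 X94.457 Y34.100
M3 S746
G1 X93.675 Y38.032 F910
G1 X91.448 Y41.365
G1 X88.115 Y43.592
G1 X84.183 Y44.374
G1 X80.251 Y43.592
G1 X76.918 Y41.365
G1 X74.691 Y38.032
G1 X73.909 Y34.100
G1 X74.691 Y30.168
G1 X76.918 Y26.835
G1 X80.251 Y24.608
G1 X84.183 Y23.826
G1 X88.115 Y24.608
G1 X91.448 Y26.835
G1 X93.675 Y30.168
G1 X94.457 Y34.100
M5
G0 X0.000 Y0.000

Since the viewBox matches the mm dimensions, user units are millimetres directly. The only transform is the Y-flip y_m = 105.922 − y_svg.

Shape 1 is a rectangle drawn with `<path>`. Its stroke #008000 means cut at S746, F910. After flipping Y the toolpath is (80.351,99.973) → (91.689,99.973) → (91.689,48.430) → (80.351,48.430) → (80.351,99.973), returning to the start.

Shape 2 is a regular polygon drawn with `<path>`. Its stroke #ff0000 means score at S451, F2245. After flipping Y the toolpath is (36.686,84.387) → (67.434,72.596) → (72.597,40.073) → (47.012,19.339) → (16.264,31.130) → (11.101,63.653) → (36.686,84.387), returning to the start.

Shape 3 is a circle drawn with `<circle>`. Its stroke #008000 means cut at S746, F910. After flipping Y the toolpath is (94.457,34.100) → (93.675,38.032) → (91.448,41.365) → (88.115,43.592) → (84.183,44.374) → (80.251,43.592) → (76.918,41.365) → (74.691,38.032) → (73.909,34.100) → (74.691,30.168) → (76.918,26.835) → (80.251,24.608) → (84.183,23.826) → (88.115,24.608) → (91.448,26.835) → (93.675,30.168) → (94.457,34.100), returning to the start.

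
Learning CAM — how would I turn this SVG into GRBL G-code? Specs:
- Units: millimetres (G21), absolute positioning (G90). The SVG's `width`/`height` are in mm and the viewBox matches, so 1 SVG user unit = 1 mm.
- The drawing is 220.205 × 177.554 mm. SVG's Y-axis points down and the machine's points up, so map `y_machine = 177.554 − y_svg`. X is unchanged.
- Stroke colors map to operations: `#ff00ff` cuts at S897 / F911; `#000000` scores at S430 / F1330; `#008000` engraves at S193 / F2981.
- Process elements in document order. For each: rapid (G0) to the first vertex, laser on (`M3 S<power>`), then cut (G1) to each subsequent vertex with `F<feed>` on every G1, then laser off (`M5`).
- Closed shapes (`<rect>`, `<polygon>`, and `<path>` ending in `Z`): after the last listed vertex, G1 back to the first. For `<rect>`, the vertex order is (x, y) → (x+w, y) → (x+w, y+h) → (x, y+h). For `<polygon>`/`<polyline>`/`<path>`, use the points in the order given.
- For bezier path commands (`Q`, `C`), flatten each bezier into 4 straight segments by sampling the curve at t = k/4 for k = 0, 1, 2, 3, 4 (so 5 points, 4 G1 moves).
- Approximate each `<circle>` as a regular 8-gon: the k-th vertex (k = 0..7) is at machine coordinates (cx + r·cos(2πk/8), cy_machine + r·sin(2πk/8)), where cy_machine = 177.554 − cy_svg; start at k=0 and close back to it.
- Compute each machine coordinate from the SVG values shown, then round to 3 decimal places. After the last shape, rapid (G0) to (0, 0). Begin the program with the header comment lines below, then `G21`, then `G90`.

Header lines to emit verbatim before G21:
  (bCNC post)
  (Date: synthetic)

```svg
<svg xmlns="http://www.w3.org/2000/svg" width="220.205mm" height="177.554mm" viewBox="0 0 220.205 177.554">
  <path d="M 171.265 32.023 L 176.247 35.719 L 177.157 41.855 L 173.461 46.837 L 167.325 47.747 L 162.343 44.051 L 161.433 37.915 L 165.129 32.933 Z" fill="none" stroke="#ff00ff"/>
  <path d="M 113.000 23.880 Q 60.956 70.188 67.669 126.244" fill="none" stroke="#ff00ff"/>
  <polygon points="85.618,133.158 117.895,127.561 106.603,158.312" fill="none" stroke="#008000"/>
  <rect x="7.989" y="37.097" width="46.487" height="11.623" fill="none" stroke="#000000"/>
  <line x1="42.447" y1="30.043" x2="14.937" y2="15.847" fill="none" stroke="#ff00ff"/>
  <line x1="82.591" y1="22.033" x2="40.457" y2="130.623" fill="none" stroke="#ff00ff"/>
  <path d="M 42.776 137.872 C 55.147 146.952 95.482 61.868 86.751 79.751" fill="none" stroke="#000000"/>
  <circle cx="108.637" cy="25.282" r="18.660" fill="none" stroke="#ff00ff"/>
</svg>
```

(bCNC post)
(Date: synthetic)
G21
G90
G0 X171.265 Y145.531
M3 S897
G1 X176.247 Y141.835 F911
G1 X177.157 Y135.699 F911
G1 X173.461 Y130.717 F911
G1 X167.325 Y129.807 F911
G1 X162.343 Y133.503 F911
G1 X161.433 Y139.639 F911
G1 X165.129 Y144.621 F911
G1 X171.265 Y145.531 F911
M5
G0 X113.000 Y153.674
M3 S897
G1 X90.650 Y129.911 F911
G1 X75.645 Y104.929 F911
G1 X67.985 Y78.729 F911
G1 X67.669 Y51.310 F911
M5
G0 X85.618 Y44.396
M3 S193
G1 X117.895 Y49.993 F2981
G1 X106.603 Y19.242 F2981
G1 X85.618 Y44.396 F2981
M5
G0 X7.989 Y140.457
M3 S430
G1 X54.476 Y140.457 F1330
G1 X54.476 Y128.834 F1330
G1 X7.989 Y128.834 F1330
G1 X7.989 Y140.457 F1330
M5
G0 X42.447 Y147.511
M3 S897
G1 X14.937 Y161.707 F911
M5
G0 X82.591 Y155.521
M3 S897
G1 X40.457 Y46.931 F911
M5
G0 X42.776 Y39.682
M3 S430
G1 X56.094 Y47.448 F1330
G1 X72.677 Y72.044 F1330
G1 X85.303 Y94.989 F1330
G1 X86.751 Y97.803 F1330
M5
G0 X127.297 Y152.272
M3 S897
G1 X121.832 Y165.467 F911
G1 X108.637 Y170.932 F911
G1 X95.442 Y165.467 F911
G1 X89.977 Y152.272 F911
G1 X95.442 Y139.077 F911
G1 X108.637 Y133.612 F911
G1 X121.832 Y139.077 F911
G1 X127.297 Y152.272 F911
M5
G0 X0.000 Y0.000

Since the viewBox matches the mm dimensions, user units are millimetres directly. The only transform is the Y-flip y_m = 177.554 − y_svg.

Shape 1 is a regular polygon drawn with `<path>`. Its stroke #ff00ff means cut at S897, F911. After flipping Y the toolpath is (171.265,145.531) → (176.247,141.835) → (177.157,135.699) → (173.461,130.717) → (167.325,129.807) → (162.343,133.503) → (161.433,139.639) → (165.129,144.621) → (171.265,145.531), returning to the start.

Shape 2 is a quadratic bezier drawn with `<path>`. Its stroke #ff00ff means cut at S897, F911. After flipping Y the toolpath is (113.000,153.674) → (90.650,129.911) → (75.645,104.929) → (67.985,78.729) → (67.669,51.310).

Shape 3 is a regular polygon drawn with `<polygon>`. Its stroke #008000 means engrave at S193, F2981. After flipping Y the toolpath is (85.618,44.396) → (117.895,49.993) → (106.603,19.242) → (85.618,44.396), returning to the start.

Shape 4 is a rectangle drawn with `<rect>`. Its stroke #000000 means score at S430, F1330. After flipping Y the toolpath is (7.989,140.457) → (54.476,140.457) → (54.476,128.834) → (7.989,128.834) → (7.989,140.457), returning to the start.

Shape 5 is a line segment drawn with `<line>`. Its stroke #ff00ff means cut at S897, F911. After flipping Y the toolpath is (42.447,147.511) → (14.937,161.707).

Shape 6 is a line segment drawn with `<line>`. Its stroke #ff00ff means cut at S897, F911. After flipping Y the toolpath is (82.591,155.521) → (40.457,46.931).

Shape 7 is a cubic bezier drawn with `<path>`. Its stroke #000000 means score at S430, F1330. After flipping Y the toolpath is (42.776,39.682) → (56.094,47.448) → (72.677,72.044) → (85.303,94.989) → (86.751,97.803).

Shape 8 is a circle drawn with `<circle>`. Its stroke #ff00ff means cut at S897, F911. After flipping Y the toolpath is (127.297,152.272) → (121.832,165.467) → (108.637,170.932) → (95.442,165.467) → (89.977,152.272) → (95.442,139.077) → (108.637,133.612) → (121.832,139.077) → (127.297,152.272), returning to the start.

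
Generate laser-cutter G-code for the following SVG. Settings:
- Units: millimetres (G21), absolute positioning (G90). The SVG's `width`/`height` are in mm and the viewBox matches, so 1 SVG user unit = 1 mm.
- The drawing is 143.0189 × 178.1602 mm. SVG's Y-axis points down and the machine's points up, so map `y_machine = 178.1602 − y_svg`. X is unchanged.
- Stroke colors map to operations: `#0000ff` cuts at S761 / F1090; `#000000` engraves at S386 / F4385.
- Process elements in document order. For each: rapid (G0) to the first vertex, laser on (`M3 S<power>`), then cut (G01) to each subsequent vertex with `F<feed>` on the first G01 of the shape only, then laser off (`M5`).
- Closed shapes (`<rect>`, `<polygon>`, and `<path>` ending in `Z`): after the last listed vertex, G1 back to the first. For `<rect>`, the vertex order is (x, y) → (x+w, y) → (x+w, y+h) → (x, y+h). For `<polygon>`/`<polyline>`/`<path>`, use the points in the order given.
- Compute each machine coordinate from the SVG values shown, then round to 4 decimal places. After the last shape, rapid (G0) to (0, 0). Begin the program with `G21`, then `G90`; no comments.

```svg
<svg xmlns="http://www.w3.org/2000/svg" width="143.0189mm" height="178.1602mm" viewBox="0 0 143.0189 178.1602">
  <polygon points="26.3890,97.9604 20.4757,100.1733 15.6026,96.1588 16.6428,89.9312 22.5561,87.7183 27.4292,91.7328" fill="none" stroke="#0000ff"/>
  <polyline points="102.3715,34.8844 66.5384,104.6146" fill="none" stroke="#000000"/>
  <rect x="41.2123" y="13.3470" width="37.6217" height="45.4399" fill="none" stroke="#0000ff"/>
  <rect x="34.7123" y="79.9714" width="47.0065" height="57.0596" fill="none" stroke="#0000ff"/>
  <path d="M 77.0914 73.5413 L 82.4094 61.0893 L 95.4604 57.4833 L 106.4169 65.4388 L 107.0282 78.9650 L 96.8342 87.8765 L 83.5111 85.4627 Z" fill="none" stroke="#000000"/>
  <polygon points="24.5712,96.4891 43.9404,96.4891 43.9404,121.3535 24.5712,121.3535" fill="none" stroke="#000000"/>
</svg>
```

viewBox `0 0 143.0189 178.1602` with mm width/height → 1 unit = 1 mm. Flip: y_m = 178.1602 − y_svg.

**Shape 1** — `<polygon>` regular polygon, stroke `#0000ff` → cut (S761, F1090). Machine vertices: (26.3890,80.1998) → (20.4757,77.9869) → (15.6026,82.0014) → (16.6428,88.2290) → (22.5561,90.4419) → (27.4292,86.4274) → (26.3890,80.1998). Closed: final G1 returns to the first vertex.

**Shape 2** — `<polyline>` line segment, stroke `#000000` → engrave (S386, F4385). Machine vertices: (102.3715,143.2758) → (66.5384,73.5456). Open path.

**Shape 3** — `<rect>` rectangle, stroke `#0000ff` → cut (S761, F1090). Machine vertices: (41.2123,164.8132) → (78.8340,164.8132) → (78.8340,119.3733) → (41.2123,119.3733) → (41.2123,164.8132). Closed: final G1 returns to the first vertex.

**Shape 4** — `<rect>` rectangle, stroke `#0000ff` → cut (S761, F1090). Machine vertices: (34.7123,98.1888) → (81.7188,98.1888) → (81.7188,41.1292) → (34.7123,41.1292) → (34.7123,98.1888). Closed: final G1 returns to the first vertex.

**Shape 5** — `<path>` regular polygon, stroke `#000000` → engrave (S386, F4385). Machine vertices: (77.0914,104.6189) → (82.4094,117.0709) → (95.4604,120.6769) → (106.4169,112.7214) → (107.0282,99.1952) → (96.8342,90.2837) → (83.5111,92.6975) → (77.0914,104.6189). Closed: final G1 returns to the first vertex.

**Shape 6** — `<polygon>` rectangle, stroke `#000000` → engrave (S386, F4385). Machine vertices: (24.5712,81.6711) → (43.9404,81.6711) → (43.9404,56.8067) → (24.5712,56.8067) → (24.5712,81.6711). Closed: final G1 returns to the first vertex.

G21
G90
G0 X26.3890 Y80.1998
M3 S761
G01 X20.4757 Y77.9869 F1090
G01 X15.6026 Y82.0014
G01 X16.6428 Y88.2290
G01 X22.5561 Y90.4419
G01 X27.4292 Y86.4274
G01 X26.3890 Y80.1998
M5
G0 X102.3715 Y143.2758
M3 S386
G01 X66.5384 Y73.5456 F4385
M5
G0 X41.2123 Y164.8132
M3 S761
G01 X78.8340 Y164.8132 F1090
G01 X78.8340 Y119.3733
G01 X41.2123 Y119.3733
G01 X41.2123 Y164.8132
M5
G0 X34.7123 Y98.1888
M3 S761
G01 X81.7188 Y98.1888 F1090
G01 X81.7188 Y41.1292
G01 X34.7123 Y41.1292
G01 X34.7123 Y98.1888
M5
G0 X77.0914 Y104.6189
M3 S386
G01 X82.4094 Y117.0709 F4385
G01 X95.4604 Y120.6769
G01 X106.4169 Y112.7214
G01 X107.0282 Y99.1952
G01 X96.8342 Y90.2837
G01 X83.5111 Y92.6975
G01 X77.0914 Y104.6189
M5
G0 X24.5712 Y81.6711
M3 S386
G01 X43.9404 Y81.6711 F4385
G01 X43.9404 Y56.8067
G01 X24.5712 Y56.8067
G01 X24.5712 Y81.6711
M5
G0 X0.0000 Y0.0000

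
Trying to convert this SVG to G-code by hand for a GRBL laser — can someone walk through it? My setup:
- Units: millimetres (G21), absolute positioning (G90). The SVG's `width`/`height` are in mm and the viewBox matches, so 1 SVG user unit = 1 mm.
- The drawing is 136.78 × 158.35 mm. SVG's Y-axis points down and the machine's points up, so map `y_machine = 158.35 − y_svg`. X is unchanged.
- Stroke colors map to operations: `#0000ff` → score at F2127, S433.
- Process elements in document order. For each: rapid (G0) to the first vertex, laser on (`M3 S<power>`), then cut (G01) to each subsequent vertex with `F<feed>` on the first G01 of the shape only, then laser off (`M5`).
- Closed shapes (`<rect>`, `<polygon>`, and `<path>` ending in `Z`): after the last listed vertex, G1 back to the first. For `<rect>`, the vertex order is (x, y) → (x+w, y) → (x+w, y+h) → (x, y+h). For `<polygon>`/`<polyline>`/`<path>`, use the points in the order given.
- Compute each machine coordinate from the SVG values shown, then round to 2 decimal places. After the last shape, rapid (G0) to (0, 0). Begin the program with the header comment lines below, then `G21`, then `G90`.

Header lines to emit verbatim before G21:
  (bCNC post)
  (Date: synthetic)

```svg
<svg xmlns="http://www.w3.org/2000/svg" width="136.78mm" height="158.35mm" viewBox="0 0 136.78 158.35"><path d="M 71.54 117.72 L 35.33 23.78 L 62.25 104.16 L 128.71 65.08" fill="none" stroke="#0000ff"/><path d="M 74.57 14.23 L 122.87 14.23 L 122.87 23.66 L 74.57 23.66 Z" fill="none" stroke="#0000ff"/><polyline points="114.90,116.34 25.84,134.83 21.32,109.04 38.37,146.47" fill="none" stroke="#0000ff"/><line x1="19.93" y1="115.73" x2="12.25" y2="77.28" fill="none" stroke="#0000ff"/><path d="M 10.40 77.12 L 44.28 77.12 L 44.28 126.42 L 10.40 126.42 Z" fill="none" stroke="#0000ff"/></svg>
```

(bCNC post)
(Date: synthetic)
G21
G90
G0 X71.54 Y40.63
M3 S433
G01 X35.33 Y134.57 F2127
G01 X62.25 Y54.19
G01 X128.71 Y93.27
M5
G0 X74.57 Y144.12
M3 S433
G01 X122.87 Y144.12 F2127
G01 X122.87 Y134.69
G01 X74.57 Y134.69
G01 X74.57 Y144.12
M5
G0 X114.90 Y42.01
M3 S433
G01 X25.84 Y23.52 F2127
G01 X21.32 Y49.31
G01 X38.37 Y11.88
M5
G0 X19.93 Y42.62
M3 S433
G01 X12.25 Y81.07 F2127
M5
G0 X10.40 Y81.23
M3 S433
G01 X44.28 Y81.23 F2127
G01 X44.28 Y31.93
G01 X10.40 Y31.93
G01 X10.40 Y81.23
M5
G0 X0.00 Y0.00

Since the viewBox matches the mm dimensions, user units are millimetres directly. The only transform is the Y-flip y_m = 158.35 − y_svg.

Shape 1 is a open polyline drawn with `<path>`. Its stroke #0000ff means score at S433, F2127. After flipping Y the toolpath is (71.54,40.63) → (35.33,134.57) → (62.25,54.19) → (128.71,93.27).

Shape 2 is a rectangle drawn with `<path>`. Its stroke #0000ff means score at S433, F2127. After flipping Y the toolpath is (74.57,144.12) → (122.87,144.12) → (122.87,134.69) → (74.57,134.69) → (74.57,144.12), returning to the start.

Shape 3 is a open polyline drawn with `<polyline>`. Its stroke #0000ff means score at S433, F2127. After flipping Y the toolpath is (114.90,42.01) → (25.84,23.52) → (21.32,49.31) → (38.37,11.88).

Shape 4 is a line segment drawn with `<line>`. Its stroke #0000ff means score at S433, F2127. After flipping Y the toolpath is (19.93,42.62) → (12.25,81.07).

Shape 5 is a rectangle drawn with `<path>`. Its stroke #0000ff means score at S433, F2127. After flipping Y the toolpath is (10.40,81.23) → (44.28,81.23) → (44.28,31.93) → (10.40,31.93) → (10.40,81.23), returning to the start.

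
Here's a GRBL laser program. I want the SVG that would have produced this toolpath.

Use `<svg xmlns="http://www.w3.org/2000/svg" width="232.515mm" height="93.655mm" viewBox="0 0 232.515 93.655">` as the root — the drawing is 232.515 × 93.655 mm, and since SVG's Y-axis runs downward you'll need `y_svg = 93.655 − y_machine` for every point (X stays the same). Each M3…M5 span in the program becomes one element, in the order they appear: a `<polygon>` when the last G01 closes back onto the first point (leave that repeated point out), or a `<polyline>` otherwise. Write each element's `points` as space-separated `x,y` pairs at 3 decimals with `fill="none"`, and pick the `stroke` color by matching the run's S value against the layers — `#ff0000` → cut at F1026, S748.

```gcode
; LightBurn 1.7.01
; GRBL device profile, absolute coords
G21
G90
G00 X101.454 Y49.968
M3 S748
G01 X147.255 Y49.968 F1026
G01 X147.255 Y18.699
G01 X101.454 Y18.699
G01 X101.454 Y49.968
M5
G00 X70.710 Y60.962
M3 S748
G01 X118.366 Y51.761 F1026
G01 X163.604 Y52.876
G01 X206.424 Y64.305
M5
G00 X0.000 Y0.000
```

<svg xmlns="http://www.w3.org/2000/svg" width="232.515mm" height="93.655mm" viewBox="0 0 232.515 93.655">
  <polygon points="101.454,43.687 147.255,43.687 147.255,74.956 101.454,74.956" fill="none" stroke="#ff0000"/>
  <polyline points="70.710,32.693 118.366,41.894 163.604,40.779 206.424,29.350" fill="none" stroke="#ff0000"/>
</svg>

Machine Y-up, SVG Y-down with viewBox height 93.655, so y_svg = 93.655 − y_machine; X carries over. Every run uses S748, so all elements get stroke `#ff0000` (cut).

Run 1: The run returns to its start, so emit a `<polygon>` with points (Y-flipped): 101.454,43.687 147.255,43.687 147.255,74.956 101.454,74.956.

Run 2: The run is open, so emit a `<polyline>` with points (Y-flipped): 70.710,32.693 118.366,41.894 163.604,40.779 206.424,29.350.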